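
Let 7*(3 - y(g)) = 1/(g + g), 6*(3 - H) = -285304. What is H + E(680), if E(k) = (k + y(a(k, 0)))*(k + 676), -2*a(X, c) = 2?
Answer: 20449769/21 ≈ 9.7380e+5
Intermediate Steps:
H = 142661/3 (H = 3 - 1/6*(-285304) = 3 + 142652/3 = 142661/3 ≈ 47554.)
a(X, c) = -1 (a(X, c) = -1/2*2 = -1)
y(g) = 3 - 1/(14*g) (y(g) = 3 - 1/(7*(g + g)) = 3 - 1/(2*g)/7 = 3 - 1/(14*g))
E(k) = (676 + k)*(43/14 + k) (E(k) = (k + (3 - 1/14/(-1)))*(k + 676) = (k + (3 - 1/14*(-1)))*(676 + k) = (k + (3 + 1/14))*(676 + k) = (k + 43/14)*(676 + k) = (43/14 + k)*(676 + k) = (676 + k)*(43/14 + k))
H + E(680) = 142661/3 + (14534/7 + 680**2 + (9507/14)*680) = 142661/3 + (14534/7 + 462400 + 3232380/7) = 142661/3 + 6483714/7 = 20449769/21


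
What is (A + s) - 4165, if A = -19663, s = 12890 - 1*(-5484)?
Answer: -5454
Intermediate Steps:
s = 18374 (s = 12890 + 5484 = 18374)
(A + s) - 4165 = (-19663 + 18374) - 4165 = -1289 - 4165 = -5454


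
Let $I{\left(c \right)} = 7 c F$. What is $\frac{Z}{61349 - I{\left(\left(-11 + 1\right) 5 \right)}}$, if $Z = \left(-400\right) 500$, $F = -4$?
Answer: $- \frac{200000}{59949} \approx -3.3362$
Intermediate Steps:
$Z = -200000$
$I{\left(c \right)} = - 28 c$ ($I{\left(c \right)} = 7 c \left(-4\right) = - 28 c$)
$\frac{Z}{61349 - I{\left(\left(-11 + 1\right) 5 \right)}} = - \frac{200000}{61349 - - 28 \left(-11 + 1\right) 5} = - \frac{200000}{61349 - - 28 \left(\left(-10\right) 5\right)} = - \frac{200000}{61349 - \left(-28\right) \left(-50\right)} = - \frac{200000}{61349 - 1400} = - \frac{200000}{59949}$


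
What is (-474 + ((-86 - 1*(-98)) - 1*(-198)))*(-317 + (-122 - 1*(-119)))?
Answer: 84480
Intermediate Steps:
(-474 + ((-86 - 1*(-98)) - 1*(-198)))*(-317 + (-122 - 1*(-119))) = (-474 + ((-86 + 98) + 198))*(-317 + (-122 + 119)) = (-474 + (12 + 198))*(-317 - 3) = (-474 + 210)*(-320) = -264*(-320) = 84480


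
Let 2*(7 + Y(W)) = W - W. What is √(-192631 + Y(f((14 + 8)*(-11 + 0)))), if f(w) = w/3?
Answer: I*√192638 ≈ 438.91*I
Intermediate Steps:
f(w) = w/3 (f(w) = w*(⅓) = w/3)
Y(W) = -7 (Y(W) = -7 + (W - W)/2 = -7 + (½)*0 = -7 + 0 = -7)
√(-192631 + Y(f((14 + 8)*(-11 + 0)))) = √(-192631 - 7) = √(-192638) = I*√192638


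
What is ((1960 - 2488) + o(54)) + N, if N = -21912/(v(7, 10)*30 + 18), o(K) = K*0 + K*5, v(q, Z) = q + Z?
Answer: -599/2 ≈ -299.50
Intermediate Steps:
v(q, Z) = Z + q
o(K) = 5*K (o(K) = 0 + 5*K = 5*K)
N = -83/2 (N = -21912/((10 + 7)*30 + 18) = -21912/(17*30 + 18) = -21912/(510 + 18) = -21912/528 = -21912*1/528 = -83/2 ≈ -41.500)
((1960 - 2488) + o(54)) + N = ((1960 - 2488) + 5*54) - 83/2 = (-528 + 270) - 83/2 = -258 - 83/2 = -599/2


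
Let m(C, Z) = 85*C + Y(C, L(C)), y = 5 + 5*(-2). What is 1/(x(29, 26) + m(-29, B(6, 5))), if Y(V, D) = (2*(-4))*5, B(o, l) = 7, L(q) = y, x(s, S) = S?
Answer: -1/2479 ≈ -0.00040339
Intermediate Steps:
y = -5 (y = 5 - 10 = -5)
L(q) = -5
Y(V, D) = -40 (Y(V, D) = -8*5 = -40)
m(C, Z) = -40 + 85*C (m(C, Z) = 85*C - 40 = -40 + 85*C)
1/(x(29, 26) + m(-29, B(6, 5))) = 1/(26 + (-40 + 85*(-29))) = 1/(26 + (-40 - 2465)) = 1/(26 - 2505) = 1/(-2479) = -1/2479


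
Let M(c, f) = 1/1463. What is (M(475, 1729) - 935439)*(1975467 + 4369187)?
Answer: -8682958821969424/1463 ≈ -5.9350e+12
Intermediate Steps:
M(c, f) = 1/1463
(M(475, 1729) - 935439)*(1975467 + 4369187) = (1/1463 - 935439)*(1975467 + 4369187) = -1368547256/1463*6344654 = -8682958821969424/1463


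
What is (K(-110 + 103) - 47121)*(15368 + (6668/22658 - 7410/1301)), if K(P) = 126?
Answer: -10641067854915420/14739029 ≈ -7.2197e+8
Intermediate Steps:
(K(-110 + 103) - 47121)*(15368 + (6668/22658 - 7410/1301)) = (126 - 47121)*(15368 + (6668/22658 - 7410/1301)) = -46995*(15368 + (6668*(1/22658) - 7410*1/1301)) = -46995*(15368 + (3334/11329 - 7410/1301)) = -46995*(15368 - 79610356/14739029) = -46995*226429787316/14739029 = -10641067854915420/14739029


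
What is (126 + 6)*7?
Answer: 924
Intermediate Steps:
(126 + 6)*7 = 132*7 = 924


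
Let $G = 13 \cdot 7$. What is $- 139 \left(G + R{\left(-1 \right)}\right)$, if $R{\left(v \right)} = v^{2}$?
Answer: $-12788$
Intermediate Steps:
$G = 91$
$- 139 \left(G + R{\left(-1 \right)}\right) = - 139 \left(91 + \left(-1\right)^{2}\right) = - 139 \left(91 + 1\right) = \left(-139\right) 92 = -12788$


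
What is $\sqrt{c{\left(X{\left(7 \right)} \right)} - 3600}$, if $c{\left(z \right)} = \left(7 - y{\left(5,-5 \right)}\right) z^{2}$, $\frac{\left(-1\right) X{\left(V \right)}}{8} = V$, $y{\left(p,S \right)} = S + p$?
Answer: $4 \sqrt{1147} \approx 135.47$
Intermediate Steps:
$X{\left(V \right)} = - 8 V$
$c{\left(z \right)} = 7 z^{2}$ ($c{\left(z \right)} = \left(7 - \left(-5 + 5\right)\right) z^{2} = \left(7 - 0\right) z^{2} = \left(7 + 0\right) z^{2} = 7 z^{2}$)
$\sqrt{c{\left(X{\left(7 \right)} \right)} - 3600} = \sqrt{7 \left(\left(-8\right) 7\right)^{2} - 3600} = \sqrt{7 \left(-56\right)^{2} - 3600} = \sqrt{7 \cdot 3136 - 3600} = \sqrt{21952 - 3600} = \sqrt{18352} = 4 \sqrt{1147}$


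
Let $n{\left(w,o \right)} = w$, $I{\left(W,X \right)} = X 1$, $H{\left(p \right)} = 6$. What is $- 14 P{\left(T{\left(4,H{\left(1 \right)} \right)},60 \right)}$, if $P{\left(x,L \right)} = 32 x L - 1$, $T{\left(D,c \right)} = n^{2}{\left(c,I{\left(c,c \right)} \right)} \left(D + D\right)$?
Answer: $-7741426$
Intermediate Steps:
$I{\left(W,X \right)} = X$
$T{\left(D,c \right)} = 2 D c^{2}$ ($T{\left(D,c \right)} = c^{2} \left(D + D\right) = c^{2} \cdot 2 D = 2 D c^{2}$)
$P{\left(x,L \right)} = -1 + 32 L x$ ($P{\left(x,L \right)} = 32 L x - 1 = -1 + 32 L x$)
$- 14 P{\left(T{\left(4,H{\left(1 \right)} \right)},60 \right)} = - 14 \left(-1 + 32 \cdot 60 \cdot 2 \cdot 4 \cdot 6^{2}\right) = - 14 \left(-1 + 32 \cdot 60 \cdot 2 \cdot 4 \cdot 36\right) = - 14 \left(-1 + 32 \cdot 60 \cdot 288\right) = - 14 \left(-1 + 552960\right) = \left(-14\right) 552959 = -7741426$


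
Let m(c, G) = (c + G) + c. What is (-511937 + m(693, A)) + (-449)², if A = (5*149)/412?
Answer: -127286655/412 ≈ -3.0895e+5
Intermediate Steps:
A = 745/412 (A = 745*(1/412) = 745/412 ≈ 1.8083)
m(c, G) = G + 2*c (m(c, G) = (G + c) + c = G + 2*c)
(-511937 + m(693, A)) + (-449)² = (-511937 + (745/412 + 2*693)) + (-449)² = (-511937 + (745/412 + 1386)) + 201601 = (-511937 + 571777/412) + 201601 = -210346267/412 + 201601 = -127286655/412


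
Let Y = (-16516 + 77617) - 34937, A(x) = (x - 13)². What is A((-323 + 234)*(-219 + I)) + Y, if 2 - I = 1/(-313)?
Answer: 36493960798637/97969 ≈ 3.7251e+8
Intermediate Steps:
I = 627/313 (I = 2 - 1/(-313) = 2 - 1*(-1/313) = 2 + 1/313 = 627/313 ≈ 2.0032)
A(x) = (-13 + x)²
Y = 26164 (Y = 61101 - 34937 = 26164)
A((-323 + 234)*(-219 + I)) + Y = (-13 + (-323 + 234)*(-219 + 627/313))² + 26164 = (-13 - 89*(-67920/313))² + 26164 = (-13 + 6044880/313)² + 26164 = (6040811/313)² + 26164 = 36491397537721/97969 + 26164 = 36493960798637/97969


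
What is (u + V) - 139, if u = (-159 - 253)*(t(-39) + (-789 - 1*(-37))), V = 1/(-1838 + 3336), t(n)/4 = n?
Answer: 560187587/1498 ≈ 3.7396e+5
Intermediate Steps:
t(n) = 4*n
V = 1/1498 ≈ 0.00066756
u = 374096 (u = (-159 - 253)*(4*(-39) + (-789 - 1*(-37))) = -412*(-156 + (-789 + 37)) = -412*(-156 - 752) = -412*(-908) = 374096)
(u + V) - 139 = (374096 + 1/1498) - 139 = 560395809/1498 - 139 = 560187587/1498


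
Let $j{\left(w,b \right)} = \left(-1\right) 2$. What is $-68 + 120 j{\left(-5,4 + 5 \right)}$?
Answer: $-308$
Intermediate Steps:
$j{\left(w,b \right)} = -2$
$-68 + 120 j{\left(-5,4 + 5 \right)} = -68 + 120 \left(-2\right) = -68 - 240 = -308$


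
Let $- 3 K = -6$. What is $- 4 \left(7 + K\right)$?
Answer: $-36$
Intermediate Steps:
$K = 2$ ($K = \left(- \frac{1}{3}\right) \left(-6\right) = 2$)
$- 4 \left(7 + K\right) = - 4 \left(7 + 2\right) = \left(-4\right) 9 = -36$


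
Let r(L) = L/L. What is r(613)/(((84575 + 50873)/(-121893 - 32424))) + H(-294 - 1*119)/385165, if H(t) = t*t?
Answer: -36334277393/52169828920 ≈ -0.69646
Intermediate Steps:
H(t) = t²
r(L) = 1
r(613)/(((84575 + 50873)/(-121893 - 32424))) + H(-294 - 1*119)/385165 = 1/((84575 + 50873)/(-121893 - 32424)) + (-294 - 1*119)²/385165 = 1/(135448/(-154317)) + (-294 - 119)²*(1/385165) = 1/(135448*(-1/154317)) + (-413)²*(1/385165) = 1/(-135448/154317) + 170569*(1/385165) = 1*(-154317/135448) + 170569/385165 = -154317/135448 + 170569/385165 = -36334277393/52169828920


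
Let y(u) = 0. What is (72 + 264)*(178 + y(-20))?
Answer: 59808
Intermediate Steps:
(72 + 264)*(178 + y(-20)) = (72 + 264)*(178 + 0) = 336*178 = 59808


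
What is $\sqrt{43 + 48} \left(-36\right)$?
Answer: $- 36 \sqrt{91} \approx -343.42$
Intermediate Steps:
$\sqrt{43 + 48} \left(-36\right) = \sqrt{91} \left(-36\right) = - 36 \sqrt{91}$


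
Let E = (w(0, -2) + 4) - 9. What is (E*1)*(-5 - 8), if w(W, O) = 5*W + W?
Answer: 65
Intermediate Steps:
w(W, O) = 6*W
E = -5 (E = (6*0 + 4) - 9 = (0 + 4) - 9 = 4 - 9 = -5)
(E*1)*(-5 - 8) = (-5*1)*(-5 - 8) = -5*(-13) = 65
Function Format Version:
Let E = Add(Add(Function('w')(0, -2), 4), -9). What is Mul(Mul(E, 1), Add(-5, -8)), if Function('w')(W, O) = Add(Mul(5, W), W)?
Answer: 65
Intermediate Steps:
Function('w')(W, O) = Mul(6, W)
E = -5 (E = Add(Add(Mul(6, 0), 4), -9) = Add(Add(0, 4), -9) = Add(4, -9) = -5)
Mul(Mul(E, 1), Add(-5, -8)) = Mul(Mul(-5, 1), Add(-5, -8)) = Mul(-5, -13) = 65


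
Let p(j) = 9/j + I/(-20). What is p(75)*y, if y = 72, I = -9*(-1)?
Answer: -594/25 ≈ -23.760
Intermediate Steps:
I = 9
p(j) = -9/20 + 9/j (p(j) = 9/j + 9/(-20) = 9/j + 9*(-1/20) = 9/j - 9/20 = -9/20 + 9/j)
p(75)*y = (-9/20 + 9/75)*72 = (-9/20 + 9*(1/75))*72 = (-9/20 + 3/25)*72 = -33/100*72 = -594/25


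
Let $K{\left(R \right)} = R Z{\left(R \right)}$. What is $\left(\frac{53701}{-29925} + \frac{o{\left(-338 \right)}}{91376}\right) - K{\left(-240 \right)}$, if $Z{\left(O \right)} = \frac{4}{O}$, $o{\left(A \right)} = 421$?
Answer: $- \frac{15832091351}{2734426800} \approx -5.7899$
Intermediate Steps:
$K{\left(R \right)} = 4$ ($K{\left(R \right)} = R \frac{4}{R} = 4$)
$\left(\frac{53701}{-29925} + \frac{o{\left(-338 \right)}}{91376}\right) - K{\left(-240 \right)} = \left(\frac{53701}{-29925} + \frac{421}{91376}\right) - 4 = \left(53701 \left(- \frac{1}{29925}\right) + 421 \cdot \frac{1}{91376}\right) - 4 = \left(- \frac{53701}{29925} + \frac{421}{91376}\right) - 4 = - \frac{4894384151}{2734426800} - 4 = - \frac{15832091351}{2734426800}$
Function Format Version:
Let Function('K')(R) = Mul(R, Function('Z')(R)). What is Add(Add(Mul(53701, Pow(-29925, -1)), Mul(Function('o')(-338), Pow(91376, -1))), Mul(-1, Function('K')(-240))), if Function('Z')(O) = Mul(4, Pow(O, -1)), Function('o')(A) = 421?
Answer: Rational(-15832091351, 2734426800) ≈ -5.7899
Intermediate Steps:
Function('K')(R) = 4 (Function('K')(R) = Mul(R, Mul(4, Pow(R, -1))) = 4)
Add(Add(Mul(53701, Pow(-29925, -1)), Mul(Function('o')(-338), Pow(91376, -1))), Mul(-1, Function('K')(-240))) = Add(Add(Mul(53701, Pow(-29925, -1)), Mul(421, Pow(91376, -1))), Mul(-1, 4)) = Add(Add(Mul(53701, Rational(-1, 29925)), Mul(421, Rational(1, 91376))), -4) = Add(Add(Rational(-53701, 29925), Rational(421, 91376)), -4) = Add(Rational(-4894384151, 2734426800), -4) = Rational(-15832091351, 2734426800)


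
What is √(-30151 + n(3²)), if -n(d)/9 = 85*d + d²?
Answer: I*√37765 ≈ 194.33*I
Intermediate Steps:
n(d) = -765*d - 9*d² (n(d) = -9*(85*d + d²) = -9*(d² + 85*d) = -765*d - 9*d²)
√(-30151 + n(3²)) = √(-30151 - 9*3²*(85 + 3²)) = √(-30151 - 9*9*(85 + 9)) = √(-30151 - 9*9*94) = √(-30151 - 7614) = √(-37765) = I*√37765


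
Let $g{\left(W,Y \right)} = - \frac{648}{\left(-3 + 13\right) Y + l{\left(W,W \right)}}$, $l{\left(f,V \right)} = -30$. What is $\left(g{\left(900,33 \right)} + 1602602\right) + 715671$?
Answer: $\frac{57956771}{25} \approx 2.3183 \cdot 10^{6}$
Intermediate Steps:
$g{\left(W,Y \right)} = - \frac{648}{-30 + 10 Y}$ ($g{\left(W,Y \right)} = - \frac{648}{\left(-3 + 13\right) Y - 30} = - \frac{648}{10 Y - 30} = - \frac{648}{-30 + 10 Y}$)
$\left(g{\left(900,33 \right)} + 1602602\right) + 715671 = \left(- \frac{324}{-15 + 5 \cdot 33} + 1602602\right) + 715671 = \left(- \frac{324}{-15 + 165} + 1602602\right) + 715671 = \left(- \frac{324}{150} + 1602602\right) + 715671 = \left(\left(-324\right) \frac{1}{150} + 1602602\right) + 715671 = \left(- \frac{54}{25} + 1602602\right) + 715671 = \frac{40064996}{25} + 715671 = \frac{57956771}{25}$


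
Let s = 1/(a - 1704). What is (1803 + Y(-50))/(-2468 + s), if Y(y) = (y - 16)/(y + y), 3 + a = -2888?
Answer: -82878177/113404610 ≈ -0.73082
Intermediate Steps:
a = -2891 (a = -3 - 2888 = -2891)
Y(y) = (-16 + y)/(2*y) (Y(y) = (-16 + y)/((2*y)) = (-16 + y)*(1/(2*y)) = (-16 + y)/(2*y))
s = -1/4595 (s = 1/(-2891 - 1704) = 1/(-4595) = -1/4595 ≈ -0.00021763)
(1803 + Y(-50))/(-2468 + s) = (1803 + (½)*(-16 - 50)/(-50))/(-2468 - 1/4595) = (1803 + (½)*(-1/50)*(-66))/(-11340461/4595) = (1803 + 33/50)*(-4595/11340461) = (90183/50)*(-4595/11340461) = -82878177/113404610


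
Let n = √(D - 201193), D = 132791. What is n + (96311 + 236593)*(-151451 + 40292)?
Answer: -37005275736 + I*√68402 ≈ -3.7005e+10 + 261.54*I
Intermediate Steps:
n = I*√68402 (n = √(132791 - 201193) = √(-68402) = I*√68402 ≈ 261.54*I)
n + (96311 + 236593)*(-151451 + 40292) = I*√68402 + (96311 + 236593)*(-151451 + 40292) = I*√68402 + 332904*(-111159) = I*√68402 - 37005275736 = -37005275736 + I*√68402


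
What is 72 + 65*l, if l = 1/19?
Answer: 1433/19 ≈ 75.421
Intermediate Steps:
l = 1/19 ≈ 0.052632
72 + 65*l = 72 + 65*(1/19) = 72 + 65/19 = 1433/19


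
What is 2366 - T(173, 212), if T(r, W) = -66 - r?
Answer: 2605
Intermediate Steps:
2366 - T(173, 212) = 2366 - (-66 - 1*173) = 2366 - (-66 - 173) = 2366 - 1*(-239) = 2366 + 239 = 2605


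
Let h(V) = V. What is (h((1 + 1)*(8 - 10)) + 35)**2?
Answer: 961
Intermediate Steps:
(h((1 + 1)*(8 - 10)) + 35)**2 = ((1 + 1)*(8 - 10) + 35)**2 = (2*(-2) + 35)**2 = (-4 + 35)**2 = 31**2 = 961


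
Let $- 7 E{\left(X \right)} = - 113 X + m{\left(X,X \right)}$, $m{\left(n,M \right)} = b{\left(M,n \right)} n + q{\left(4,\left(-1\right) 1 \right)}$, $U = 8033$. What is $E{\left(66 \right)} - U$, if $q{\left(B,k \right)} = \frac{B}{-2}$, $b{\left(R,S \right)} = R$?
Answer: $- \frac{53127}{7} \approx -7589.6$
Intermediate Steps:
$q{\left(B,k \right)} = - \frac{B}{2}$ ($q{\left(B,k \right)} = B \left(- \frac{1}{2}\right) = - \frac{B}{2}$)
$m{\left(n,M \right)} = -2 + M n$ ($m{\left(n,M \right)} = M n - 2 = -2 + M n$)
$E{\left(X \right)} = \frac{2}{7} - \frac{X^{2}}{7} + \frac{113 X}{7}$ ($E{\left(X \right)} = - \frac{- 113 X + \left(-2 + X X\right)}{7} = - \frac{- 113 X + \left(-2 + X^{2}\right)}{7} = - \frac{-2 + X^{2} - 113 X}{7} = \frac{2}{7} - \frac{X^{2}}{7} + \frac{113 X}{7}$)
$E{\left(66 \right)} - U = \left(\frac{2}{7} - \frac{66^{2}}{7} + \frac{113}{7} \cdot 66\right) - 8033 = \left(\frac{2}{7} - \frac{4356}{7} + \frac{7458}{7}\right) - 8033 = \frac{3104}{7} - 8033 = - \frac{53127}{7}$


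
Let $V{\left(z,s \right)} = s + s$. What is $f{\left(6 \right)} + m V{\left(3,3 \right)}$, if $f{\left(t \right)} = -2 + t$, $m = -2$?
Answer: $-8$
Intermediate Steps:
$V{\left(z,s \right)} = 2 s$
$f{\left(6 \right)} + m V{\left(3,3 \right)} = \left(-2 + 6\right) - 2 \cdot 2 \cdot 3 = 4 - 12 = -8$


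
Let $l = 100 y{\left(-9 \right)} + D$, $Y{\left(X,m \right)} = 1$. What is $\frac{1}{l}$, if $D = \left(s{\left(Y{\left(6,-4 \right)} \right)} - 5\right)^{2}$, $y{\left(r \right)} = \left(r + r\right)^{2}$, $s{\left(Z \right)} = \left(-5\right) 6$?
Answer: $\frac{1}{33625} \approx 2.974 \cdot 10^{-5}$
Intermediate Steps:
$s{\left(Z \right)} = -30$
$y{\left(r \right)} = 4 r^{2}$ ($y{\left(r \right)} = \left(2 r\right)^{2} = 4 r^{2}$)
$D = 1225$ ($D = \left(-30 - 5\right)^{2} = \left(-35\right)^{2} = 1225$)
$l = 33625$ ($l = 100 \cdot 4 \left(-9\right)^{2} + 1225 = 100 \cdot 4 \cdot 81 + 1225 = 100 \cdot 324 + 1225 = 32400 + 1225 = 33625$)
$\frac{1}{l} = \frac{1}{33625}$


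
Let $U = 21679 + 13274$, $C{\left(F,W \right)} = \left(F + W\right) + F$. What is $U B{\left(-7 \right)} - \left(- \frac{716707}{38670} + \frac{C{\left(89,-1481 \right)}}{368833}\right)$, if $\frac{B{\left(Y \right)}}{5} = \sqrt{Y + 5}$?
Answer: $\frac{264395579941}{14262772110} + 174765 i \sqrt{2} \approx 18.537 + 2.4716 \cdot 10^{5} i$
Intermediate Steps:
$C{\left(F,W \right)} = W + 2 F$
$U = 34953$
$B{\left(Y \right)} = 5 \sqrt{5 + Y}$ ($B{\left(Y \right)} = 5 \sqrt{Y + 5} = 5 \sqrt{5 + Y}$)
$U B{\left(-7 \right)} - \left(- \frac{716707}{38670} + \frac{C{\left(89,-1481 \right)}}{368833}\right) = 34953 \cdot 5 \sqrt{5 - 7} - \left(- \frac{716707}{38670} + \frac{-1481 + 2 \cdot 89}{368833}\right) = 34953 \cdot 5 \sqrt{-2} - \left(\left(-716707\right) \frac{1}{38670} + \left(-1481 + 178\right) \frac{1}{368833}\right) = 34953 \cdot 5 i \sqrt{2} - \left(- \frac{716707}{38670} - \frac{1303}{368833}\right) = 174765 i \sqrt{2} - - \frac{264395579941}{14262772110} = 174765 i \sqrt{2} + \frac{264395579941}{14262772110} = \frac{264395579941}{14262772110} + 174765 i \sqrt{2}$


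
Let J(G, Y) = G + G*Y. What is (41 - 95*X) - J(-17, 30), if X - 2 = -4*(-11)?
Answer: -3802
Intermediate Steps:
X = 46 (X = 2 - 4*(-11) = 2 + 44 = 46)
(41 - 95*X) - J(-17, 30) = (41 - 95*46) - (-17)*(1 + 30) = (41 - 4370) - (-17)*31 = -4329 - 1*(-527) = -4329 + 527 = -3802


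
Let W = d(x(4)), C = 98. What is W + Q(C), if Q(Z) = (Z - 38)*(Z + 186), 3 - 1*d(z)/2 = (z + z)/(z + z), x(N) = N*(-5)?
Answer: 17044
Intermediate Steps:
x(N) = -5*N
d(z) = 4 (d(z) = 6 - 2*(z + z)/(z + z) = 6 - 2*2*z/(2*z) = 6 - 2*2*z*1/(2*z) = 6 - 2*1 = 6 - 2 = 4)
W = 4
Q(Z) = (-38 + Z)*(186 + Z)
W + Q(C) = 4 + (-7068 + 98² + 148*98) = 4 + (-7068 + 9604 + 14504) = 4 + 17040 = 17044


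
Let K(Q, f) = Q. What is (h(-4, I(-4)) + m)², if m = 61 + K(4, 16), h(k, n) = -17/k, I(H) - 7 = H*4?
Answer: 76729/16 ≈ 4795.6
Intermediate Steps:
I(H) = 7 + 4*H (I(H) = 7 + H*4 = 7 + 4*H)
m = 65 (m = 61 + 4 = 65)
(h(-4, I(-4)) + m)² = (-17/(-4) + 65)² = (-17*(-¼) + 65)² = (17/4 + 65)² = (277/4)² = 76729/16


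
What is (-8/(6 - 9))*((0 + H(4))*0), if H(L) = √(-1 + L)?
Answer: 0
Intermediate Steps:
(-8/(6 - 9))*((0 + H(4))*0) = (-8/(6 - 9))*((0 + √(-1 + 4))*0) = (-8/(-3))*((0 + √3)*0) = (-⅓*(-8))*(√3*0) = (8/3)*0 = 0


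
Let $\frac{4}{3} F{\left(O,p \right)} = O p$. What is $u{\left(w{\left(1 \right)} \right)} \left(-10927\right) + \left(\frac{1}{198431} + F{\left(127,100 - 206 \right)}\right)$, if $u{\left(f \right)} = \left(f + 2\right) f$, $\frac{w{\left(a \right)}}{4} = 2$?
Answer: $- \frac{350927803101}{396862} \approx -8.8426 \cdot 10^{5}$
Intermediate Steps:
$w{\left(a \right)} = 8$ ($w{\left(a \right)} = 4 \cdot 2 = 8$)
$u{\left(f \right)} = f \left(2 + f\right)$ ($u{\left(f \right)} = \left(2 + f\right) f = f \left(2 + f\right)$)
$F{\left(O,p \right)} = \frac{3 O p}{4}$
$u{\left(w{\left(1 \right)} \right)} \left(-10927\right) + \left(\frac{1}{198431} + F{\left(127,100 - 206 \right)}\right) = 8 \left(2 + 8\right) \left(-10927\right) + \left(\frac{1}{198431} + \frac{3}{4} \cdot 127 \left(100 - 206\right)\right) = 8 \cdot 10 \left(-10927\right) + \left(\frac{1}{198431} + \frac{3}{4} \cdot 127 \left(100 - 206\right)\right) = 80 \left(-10927\right) + \left(\frac{1}{198431} + \frac{3}{4} \cdot 127 \left(-106\right)\right) = -874160 + \left(\frac{1}{198431} - \frac{20193}{2}\right) = -874160 - \frac{4006917181}{396862} = - \frac{350927803101}{396862}$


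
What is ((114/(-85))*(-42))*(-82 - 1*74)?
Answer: -746928/85 ≈ -8787.4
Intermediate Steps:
((114/(-85))*(-42))*(-82 - 1*74) = ((114*(-1/85))*(-42))*(-82 - 74) = -114/85*(-42)*(-156) = (4788/85)*(-156) = -746928/85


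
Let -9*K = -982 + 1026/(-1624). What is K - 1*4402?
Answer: -31371919/7308 ≈ -4292.8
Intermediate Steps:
K = 797897/7308 (K = -(-982 + 1026/(-1624))/9 = -(-982 + 1026*(-1/1624))/9 = -(-982 - 513/812)/9 = -⅑*(-797897/812) = 797897/7308 ≈ 109.18)
K - 1*4402 = 797897/7308 - 1*4402 = 797897/7308 - 4402 = -31371919/7308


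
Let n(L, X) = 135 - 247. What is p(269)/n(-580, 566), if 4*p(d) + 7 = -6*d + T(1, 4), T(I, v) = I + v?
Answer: 101/28 ≈ 3.6071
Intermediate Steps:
n(L, X) = -112
p(d) = -½ - 3*d/2 (p(d) = -7/4 + (-6*d + (1 + 4))/4 = -7/4 + (-6*d + 5)/4 = -7/4 + (5 - 6*d)/4 = -7/4 + (5/4 - 3*d/2) = -½ - 3*d/2)
p(269)/n(-580, 566) = (-½ - 3/2*269)/(-112) = (-½ - 807/2)*(-1/112) = -404*(-1/112) = 101/28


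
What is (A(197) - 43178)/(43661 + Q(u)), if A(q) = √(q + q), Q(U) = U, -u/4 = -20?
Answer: -43178/43741 + √394/43741 ≈ -0.98668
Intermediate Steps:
u = 80 (u = -4*(-20) = 80)
A(q) = √2*√q (A(q) = √(2*q) = √2*√q)
(A(197) - 43178)/(43661 + Q(u)) = (√2*√197 - 43178)/(43661 + 80) = (√394 - 43178)/43741 = (-43178 + √394)*(1/43741) = -43178/43741 + √394/43741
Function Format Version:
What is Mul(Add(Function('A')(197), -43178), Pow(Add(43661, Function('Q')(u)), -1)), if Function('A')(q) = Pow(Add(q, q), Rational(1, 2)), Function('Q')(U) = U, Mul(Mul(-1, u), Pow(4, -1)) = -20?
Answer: Add(Rational(-43178, 43741), Mul(Rational(1, 43741), Pow(394, Rational(1, 2)))) ≈ -0.98668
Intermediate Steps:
u = 80 (u = Mul(-4, -20) = 80)
Function('A')(q) = Mul(Pow(2, Rational(1, 2)), Pow(q, Rational(1, 2))) (Function('A')(q) = Pow(Mul(2, q), Rational(1, 2)) = Mul(Pow(2, Rational(1, 2)), Pow(q, Rational(1, 2))))
Mul(Add(Function('A')(197), -43178), Pow(Add(43661, Function('Q')(u)), -1)) = Mul(Add(Mul(Pow(2, Rational(1, 2)), Pow(197, Rational(1, 2))), -43178), Pow(Add(43661, 80), -1)) = Mul(Add(Pow(394, Rational(1, 2)), -43178), Pow(43741, -1)) = Mul(Add(-43178, Pow(394, Rational(1, 2))), Rational(1, 43741)) = Add(Rational(-43178, 43741), Mul(Rational(1, 43741), Pow(394, Rational(1, 2))))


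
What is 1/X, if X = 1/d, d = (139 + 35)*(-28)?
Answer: -4872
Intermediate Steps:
d = -4872 (d = 174*(-28) = -4872)
X = -1/4872 (X = 1/(-4872) = -1/4872 ≈ -0.00020525)
1/X = 1/(-1/4872) = -4872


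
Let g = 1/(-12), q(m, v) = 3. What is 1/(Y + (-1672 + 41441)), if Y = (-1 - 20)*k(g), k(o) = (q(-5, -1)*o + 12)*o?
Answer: 16/636633 ≈ 2.5132e-5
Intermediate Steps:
g = -1/12 ≈ -0.083333
k(o) = o*(12 + 3*o) (k(o) = (3*o + 12)*o = (12 + 3*o)*o = o*(12 + 3*o))
Y = 329/16 (Y = (-1 - 20)*(3*(-1/12)*(4 - 1/12)) = -63*(-1)*47/(12*12) = -21*(-47/48) = 329/16 ≈ 20.563)
1/(Y + (-1672 + 41441)) = 1/(329/16 + (-1672 + 41441)) = 1/(329/16 + 39769) = 1/(636633/16) = 16/636633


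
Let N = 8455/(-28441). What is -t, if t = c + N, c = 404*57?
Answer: -654930893/28441 ≈ -23028.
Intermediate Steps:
c = 23028
N = -8455/28441 (N = 8455*(-1/28441) = -8455/28441 ≈ -0.29728)
t = 654930893/28441 (t = 23028 - 8455/28441 = 654930893/28441 ≈ 23028.)
-t = -1*654930893/28441 = -654930893/28441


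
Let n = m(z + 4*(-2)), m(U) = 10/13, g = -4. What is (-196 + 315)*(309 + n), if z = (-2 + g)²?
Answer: 479213/13 ≈ 36863.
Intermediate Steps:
z = 36 (z = (-2 - 4)² = (-6)² = 36)
m(U) = 10/13 (m(U) = 10*(1/13) = 10/13)
n = 10/13 ≈ 0.76923
(-196 + 315)*(309 + n) = (-196 + 315)*(309 + 10/13) = 119*(4027/13) = 479213/13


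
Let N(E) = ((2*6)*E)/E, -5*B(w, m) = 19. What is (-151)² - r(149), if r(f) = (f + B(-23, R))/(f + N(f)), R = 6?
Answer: 18354079/805 ≈ 22800.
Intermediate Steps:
B(w, m) = -19/5 (B(w, m) = -⅕*19 = -19/5)
N(E) = 12 (N(E) = (12*E)/E = 12)
r(f) = (-19/5 + f)/(12 + f) (r(f) = (f - 19/5)/(f + 12) = (-19/5 + f)/(12 + f))
(-151)² - r(149) = (-151)² - (-19/5 + 149)/(12 + 149) = 22801 - 726/(161*5) = 22801 - 1*726/805 = 22801 - 726/805 = 18354079/805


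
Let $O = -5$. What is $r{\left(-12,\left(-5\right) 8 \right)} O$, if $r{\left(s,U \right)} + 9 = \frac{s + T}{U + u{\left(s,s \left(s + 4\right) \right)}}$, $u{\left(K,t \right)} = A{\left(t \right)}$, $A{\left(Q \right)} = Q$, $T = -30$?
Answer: $\frac{195}{4} \approx 48.75$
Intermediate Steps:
$u{\left(K,t \right)} = t$
$r{\left(s,U \right)} = -9 + \frac{-30 + s}{U + s \left(4 + s\right)}$ ($r{\left(s,U \right)} = -9 + \frac{s - 30}{U + s \left(s + 4\right)} = -9 + \frac{-30 + s}{U + s \left(4 + s\right)}$)
$r{\left(-12,\left(-5\right) 8 \right)} O = \frac{-30 - 12 - 9 \left(\left(-5\right) 8\right) - - 108 \left(4 - 12\right)}{\left(-5\right) 8 - 12 \left(4 - 12\right)} \left(-5\right) = \frac{-30 - 12 - -360 - \left(-108\right) \left(-8\right)}{-40 - -96} \left(-5\right) = \frac{-30 - 12 + 360 - 864}{-40 + 96} \left(-5\right) = \frac{1}{56} \left(-546\right) \left(-5\right) = \left(- \frac{39}{4}\right) \left(-5\right) = \frac{195}{4}$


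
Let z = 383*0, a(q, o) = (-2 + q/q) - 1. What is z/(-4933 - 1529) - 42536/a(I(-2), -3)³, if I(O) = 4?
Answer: 5317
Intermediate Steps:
a(q, o) = -2 (a(q, o) = (-2 + 1) - 1 = -1 - 1 = -2)
z = 0
z/(-4933 - 1529) - 42536/a(I(-2), -3)³ = 0/(-4933 - 1529) - 42536/((-2)³) = 0/(-6462) - 42536/(-8) = 0*(-1/6462) - 42536*(-⅛) = 0 + 5317 = 5317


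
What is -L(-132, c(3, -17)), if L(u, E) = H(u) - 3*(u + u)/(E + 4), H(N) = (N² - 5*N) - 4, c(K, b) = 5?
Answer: -18168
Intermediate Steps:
H(N) = -4 + N² - 5*N
L(u, E) = -4 + u² - 5*u - 6*u/(4 + E) (L(u, E) = (-4 + u² - 5*u) - 3*(u + u)/(E + 4) = (-4 + u² - 5*u) - 3*2*u/(4 + E) = (-4 + u² - 5*u) - 6*u/(4 + E) = -4 + u² - 5*u - 6*u/(4 + E))
-L(-132, c(3, -17)) = -(-16 - 26*(-132) + 4*(-132)² - 1*5*(4 - 1*(-132)² + 5*(-132)))/(4 + 5) = -(-16 + 3432 + 4*17424 - 1*5*(4 - 1*17424 - 660))/9 = -(-16 + 3432 + 69696 - 1*5*(4 - 17424 - 660))/9 = -(-16 + 3432 + 69696 - 1*5*(-18080))/9 = -(-16 + 3432 + 69696 + 90400)/9 = -163512/9 = -1*18168 = -18168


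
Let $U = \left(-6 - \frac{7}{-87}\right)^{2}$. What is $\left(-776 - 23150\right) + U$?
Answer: $- \frac{180830669}{7569} \approx -23891.0$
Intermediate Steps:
$U = \frac{265225}{7569}$ ($U = \left(-6 - - \frac{7}{87}\right)^{2} = \left(-6 + \frac{7}{87}\right)^{2} = \left(- \frac{515}{87}\right)^{2} = \frac{265225}{7569} \approx 35.041$)
$\left(-776 - 23150\right) + U = \left(-776 - 23150\right) + \frac{265225}{7569} = -23926 + \frac{265225}{7569} = - \frac{180830669}{7569}$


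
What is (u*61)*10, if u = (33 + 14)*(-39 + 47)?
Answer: 229360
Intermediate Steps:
u = 376 (u = 47*8 = 376)
(u*61)*10 = (376*61)*10 = 22936*10 = 229360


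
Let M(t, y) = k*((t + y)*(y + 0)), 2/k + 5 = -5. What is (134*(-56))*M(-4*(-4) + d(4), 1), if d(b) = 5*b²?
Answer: 727888/5 ≈ 1.4558e+5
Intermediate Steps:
k = -⅕ (k = 2/(-5 - 5) = 2/(-10) = 2*(-⅒) = -⅕ ≈ -0.20000)
M(t, y) = -y*(t + y)/5 (M(t, y) = -(t + y)*(y + 0)/5 = -(t + y)*y/5 = -y*(t + y)/5)
(134*(-56))*M(-4*(-4) + d(4), 1) = (134*(-56))*(-⅕*1*((-4*(-4) + 5*4²) + 1)) = -(-7504)*((16 + 5*16) + 1)/5 = -(-7504)*((16 + 80) + 1)/5 = -(-7504)*(96 + 1)/5 = -(-7504)*97/5 = -7504*(-97/5) = 727888/5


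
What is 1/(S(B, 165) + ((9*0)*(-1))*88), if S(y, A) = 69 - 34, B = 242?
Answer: 1/35 ≈ 0.028571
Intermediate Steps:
S(y, A) = 35
1/(S(B, 165) + ((9*0)*(-1))*88) = 1/(35 + ((9*0)*(-1))*88) = 1/(35 + (0*(-1))*88) = 1/(35 + 0*88) = 1/(35 + 0) = 1/35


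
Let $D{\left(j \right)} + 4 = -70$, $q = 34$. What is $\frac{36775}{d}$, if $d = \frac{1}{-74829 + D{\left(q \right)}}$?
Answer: $-2754557825$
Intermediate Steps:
$D{\left(j \right)} = -74$ ($D{\left(j \right)} = -4 - 70 = -74$)
$d = - \frac{1}{74903}$ ($d = \frac{1}{-74829 - 74} = \frac{1}{-74903} = - \frac{1}{74903} \approx -1.3351 \cdot 10^{-5}$)
$\frac{36775}{d} = \frac{36775}{- \frac{1}{74903}} = 36775 \left(-74903\right) = -2754557825$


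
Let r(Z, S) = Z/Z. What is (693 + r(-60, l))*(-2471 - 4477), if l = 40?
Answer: -4821912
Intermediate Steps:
r(Z, S) = 1
(693 + r(-60, l))*(-2471 - 4477) = (693 + 1)*(-2471 - 4477) = 694*(-6948) = -4821912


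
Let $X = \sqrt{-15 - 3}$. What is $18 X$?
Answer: $54 i \sqrt{2} \approx 76.368 i$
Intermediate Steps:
$X = 3 i \sqrt{2}$ ($X = \sqrt{-18} = 3 i \sqrt{2} \approx 4.2426 i$)
$18 X = 18 \cdot 3 i \sqrt{2} = 54 i \sqrt{2}$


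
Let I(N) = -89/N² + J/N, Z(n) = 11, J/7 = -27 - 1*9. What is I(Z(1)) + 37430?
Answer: 4526169/121 ≈ 37406.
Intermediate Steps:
J = -252 (J = 7*(-27 - 1*9) = 7*(-27 - 9) = 7*(-36) = -252)
I(N) = -252/N - 89/N² (I(N) = -89/N² - 252/N = -252/N - 89/N²)
I(Z(1)) + 37430 = (-89 - 252*11)/11² + 37430 = (-89 - 2772)/121 + 37430 = (1/121)*(-2861) + 37430 = -2861/121 + 37430 = 4526169/121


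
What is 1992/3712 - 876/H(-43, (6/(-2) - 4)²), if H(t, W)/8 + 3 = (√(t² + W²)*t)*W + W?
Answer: 2349024357267/4377296223088 + 2307165*√170/37735312268 ≈ 0.53744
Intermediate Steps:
H(t, W) = -24 + 8*W + 8*W*t*√(W² + t²) (H(t, W) = -24 + 8*((√(t² + W²)*t)*W + W) = -24 + 8*((√(W² + t²)*t)*W + W) = -24 + 8*((t*√(W² + t²))*W + W) = -24 + 8*(W*t*√(W² + t²) + W) = -24 + 8*(W + W*t*√(W² + t²)) = -24 + (8*W + 8*W*t*√(W² + t²)) = -24 + 8*W + 8*W*t*√(W² + t²))
1992/3712 - 876/H(-43, (6/(-2) - 4)²) = 1992/3712 - 876/(-24 + 8*(6/(-2) - 4)² + 8*(6/(-2) - 4)²*(-43)*√(((6/(-2) - 4)²)² + (-43)²)) = 1992*(1/3712) - 876/(-24 + 8*(6*(-½) - 4)² + 8*(6*(-½) - 4)²*(-43)*√(((6*(-½) - 4)²)² + 1849)) = 249/464 - 876/(-24 + 8*(-3 - 4)² + 8*(-3 - 4)²*(-43)*√(((-3 - 4)²)² + 1849)) = 249/464 - 876/(-24 + 8*(-7)² + 8*(-7)²*(-43)*√(((-7)²)² + 1849)) = 249/464 - 876/(-24 + 8*49 + 8*49*(-43)*√(49² + 1849)) = 249/464 - 876/(-24 + 392 + 8*49*(-43)*√(2401 + 1849)) = 249/464 - 876/(-24 + 392 + 8*49*(-43)*√4250) = 249/464 - 876/(-24 + 392 + 8*49*(-43)*(5*√170)) = 249/464 - 876/(-24 + 392 - 84280*√170) = 249/464 - 876/(368 - 84280*√170)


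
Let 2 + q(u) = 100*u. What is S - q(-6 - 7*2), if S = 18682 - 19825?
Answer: 859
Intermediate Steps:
S = -1143
q(u) = -2 + 100*u
S - q(-6 - 7*2) = -1143 - (-2 + 100*(-6 - 7*2)) = -1143 - (-2 + 100*(-6 - 14)) = -1143 - (-2 + 100*(-20)) = -1143 - (-2 - 2000) = -1143 - 1*(-2002) = -1143 + 2002 = 859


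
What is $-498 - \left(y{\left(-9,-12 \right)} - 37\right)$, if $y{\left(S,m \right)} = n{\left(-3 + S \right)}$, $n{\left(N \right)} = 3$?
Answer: $-464$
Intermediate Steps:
$y{\left(S,m \right)} = 3$
$-498 - \left(y{\left(-9,-12 \right)} - 37\right) = -498 - \left(3 - 37\right) = -498 - -34 = -498 + 34 = -464$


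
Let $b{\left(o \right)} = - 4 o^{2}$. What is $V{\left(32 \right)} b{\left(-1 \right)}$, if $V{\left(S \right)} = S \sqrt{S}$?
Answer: $- 512 \sqrt{2} \approx -724.08$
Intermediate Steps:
$V{\left(S \right)} = S^{\frac{3}{2}}$
$V{\left(32 \right)} b{\left(-1 \right)} = 32^{\frac{3}{2}} \left(- 4 \left(-1\right)^{2}\right) = 128 \sqrt{2} \left(\left(-4\right) 1\right) = 128 \sqrt{2} \left(-4\right) = - 512 \sqrt{2}$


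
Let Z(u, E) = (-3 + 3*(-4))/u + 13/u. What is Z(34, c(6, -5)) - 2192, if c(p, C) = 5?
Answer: -37265/17 ≈ -2192.1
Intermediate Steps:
Z(u, E) = -2/u (Z(u, E) = (-3 - 12)/u + 13/u = -15/u + 13/u = -2/u)
Z(34, c(6, -5)) - 2192 = -2/34 - 2192 = -2*1/34 - 2192 = -1/17 - 2192 = -37265/17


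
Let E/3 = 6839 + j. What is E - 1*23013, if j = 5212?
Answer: 13140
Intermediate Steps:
E = 36153 (E = 3*(6839 + 5212) = 3*12051 = 36153)
E - 1*23013 = 36153 - 1*23013 = 36153 - 23013 = 13140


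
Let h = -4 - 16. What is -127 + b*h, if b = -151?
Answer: 2893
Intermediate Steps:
h = -20
-127 + b*h = -127 - 151*(-20) = -127 + 3020 = 2893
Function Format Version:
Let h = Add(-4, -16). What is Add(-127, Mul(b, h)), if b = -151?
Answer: 2893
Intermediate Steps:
h = -20
Add(-127, Mul(b, h)) = Add(-127, Mul(-151, -20)) = Add(-127, 3020) = 2893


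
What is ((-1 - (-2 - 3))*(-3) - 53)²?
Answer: 4225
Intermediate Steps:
((-1 - (-2 - 3))*(-3) - 53)² = ((-1 - 1*(-5))*(-3) - 53)² = ((-1 + 5)*(-3) - 53)² = (4*(-3) - 53)² = (-12 - 53)² = (-65)² = 4225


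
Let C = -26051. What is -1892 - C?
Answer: 24159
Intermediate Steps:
-1892 - C = -1892 - 1*(-26051) = -1892 + 26051 = 24159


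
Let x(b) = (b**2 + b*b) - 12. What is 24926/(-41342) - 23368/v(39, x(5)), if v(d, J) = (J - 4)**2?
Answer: -124361789/5973919 ≈ -20.817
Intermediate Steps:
x(b) = -12 + 2*b**2 (x(b) = (b**2 + b**2) - 12 = 2*b**2 - 12 = -12 + 2*b**2)
v(d, J) = (-4 + J)**2
24926/(-41342) - 23368/v(39, x(5)) = 24926/(-41342) - 23368/(-4 + (-12 + 2*5**2))**2 = 24926*(-1/41342) - 23368/(-4 + (-12 + 2*25))**2 = -12463/20671 - 23368/(-4 + (-12 + 50))**2 = -12463/20671 - 23368/(-4 + 38)**2 = -12463/20671 - 23368/(34**2) = -12463/20671 - 23368/1156 = -12463/20671 - 23368*1/1156 = -12463/20671 - 5842/289 = -124361789/5973919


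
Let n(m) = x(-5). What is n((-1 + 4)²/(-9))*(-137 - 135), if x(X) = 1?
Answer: -272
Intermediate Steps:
n(m) = 1
n((-1 + 4)²/(-9))*(-137 - 135) = 1*(-137 - 135) = 1*(-272) = -272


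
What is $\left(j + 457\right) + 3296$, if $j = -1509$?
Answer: $2244$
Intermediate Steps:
$\left(j + 457\right) + 3296 = \left(-1509 + 457\right) + 3296 = -1052 + 3296 = 2244$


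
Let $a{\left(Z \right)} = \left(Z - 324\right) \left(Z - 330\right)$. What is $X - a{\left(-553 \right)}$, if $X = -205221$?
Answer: $-979612$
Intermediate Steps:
$a{\left(Z \right)} = \left(-330 + Z\right) \left(-324 + Z\right)$ ($a{\left(Z \right)} = \left(-324 + Z\right) \left(-330 + Z\right) = \left(-330 + Z\right) \left(-324 + Z\right)$)
$X - a{\left(-553 \right)} = -205221 - \left(106920 + \left(-553\right)^{2} - -361662\right) = -205221 - \left(106920 + 305809 + 361662\right) = -205221 - 774391 = -979612$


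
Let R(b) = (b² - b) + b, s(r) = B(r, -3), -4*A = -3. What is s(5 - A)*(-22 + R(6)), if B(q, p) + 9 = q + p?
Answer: -217/2 ≈ -108.50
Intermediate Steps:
A = ¾ (A = -¼*(-3) = ¾ ≈ 0.75000)
B(q, p) = -9 + p + q (B(q, p) = -9 + (q + p) = -9 + (p + q) = -9 + p + q)
s(r) = -12 + r (s(r) = -9 - 3 + r = -12 + r)
R(b) = b²
s(5 - A)*(-22 + R(6)) = (-12 + (5 - 1*¾))*(-22 + 6²) = (-12 + (5 - ¾))*(-22 + 36) = (-12 + 17/4)*14 = -31/4*14 = -217/2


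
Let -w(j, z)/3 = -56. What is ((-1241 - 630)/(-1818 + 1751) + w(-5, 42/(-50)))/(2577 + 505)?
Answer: 13127/206494 ≈ 0.063571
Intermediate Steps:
w(j, z) = 168 (w(j, z) = -3*(-56) = 168)
((-1241 - 630)/(-1818 + 1751) + w(-5, 42/(-50)))/(2577 + 505) = ((-1241 - 630)/(-1818 + 1751) + 168)/(2577 + 505) = (-1871/(-67) + 168)/3082 = (-1871*(-1/67) + 168)*(1/3082) = (1871/67 + 168)*(1/3082) = (13127/67)*(1/3082) = 13127/206494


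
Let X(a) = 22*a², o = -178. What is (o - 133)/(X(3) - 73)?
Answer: -311/125 ≈ -2.4880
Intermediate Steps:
(o - 133)/(X(3) - 73) = (-178 - 133)/(22*3² - 73) = -311/(22*9 - 73) = -311/(198 - 73) = -311/125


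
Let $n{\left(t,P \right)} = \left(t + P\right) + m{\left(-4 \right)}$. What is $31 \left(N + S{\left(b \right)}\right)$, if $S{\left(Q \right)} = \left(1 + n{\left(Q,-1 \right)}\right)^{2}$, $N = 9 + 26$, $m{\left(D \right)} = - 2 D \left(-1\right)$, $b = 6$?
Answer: $1209$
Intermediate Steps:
$m{\left(D \right)} = 2 D$
$n{\left(t,P \right)} = -8 + P + t$ ($n{\left(t,P \right)} = \left(t + P\right) + 2 \left(-4\right) = \left(P + t\right) - 8 = -8 + P + t$)
$N = 35$
$S{\left(Q \right)} = \left(-8 + Q\right)^{2}$ ($S{\left(Q \right)} = \left(1 - \left(9 - Q\right)\right)^{2} = \left(1 + \left(-9 + Q\right)\right)^{2} = \left(-8 + Q\right)^{2}$)
$31 \left(N + S{\left(b \right)}\right) = 31 \left(35 + \left(-8 + 6\right)^{2}\right) = 31 \left(35 + \left(-2\right)^{2}\right) = 31 \left(35 + 4\right) = 31 \cdot 39 = 1209$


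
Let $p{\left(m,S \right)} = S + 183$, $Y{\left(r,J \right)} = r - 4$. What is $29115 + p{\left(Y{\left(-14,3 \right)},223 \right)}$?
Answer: $29521$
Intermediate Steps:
$Y{\left(r,J \right)} = -4 + r$
$p{\left(m,S \right)} = 183 + S$
$29115 + p{\left(Y{\left(-14,3 \right)},223 \right)} = 29115 + \left(183 + 223\right) = 29115 + 406 = 29521$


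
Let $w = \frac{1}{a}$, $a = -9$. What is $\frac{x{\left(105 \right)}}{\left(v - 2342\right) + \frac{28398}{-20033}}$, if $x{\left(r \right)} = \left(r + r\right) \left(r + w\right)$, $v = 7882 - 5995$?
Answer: $- \frac{1323780640}{27430239} \approx -48.26$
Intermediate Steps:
$v = 1887$
$w = - \frac{1}{9}$ ($w = \frac{1}{-9} = - \frac{1}{9} \approx -0.11111$)
$x{\left(r \right)} = 2 r \left(- \frac{1}{9} + r\right)$ ($x{\left(r \right)} = \left(r + r\right) \left(r - \frac{1}{9}\right) = 2 r \left(- \frac{1}{9} + r\right)$)
$\frac{x{\left(105 \right)}}{\left(v - 2342\right) + \frac{28398}{-20033}} = \frac{\frac{2}{9} \cdot 105 \left(-1 + 9 \cdot 105\right)}{\left(1887 - 2342\right) + \frac{28398}{-20033}} = \frac{\frac{2}{9} \cdot 105 \left(-1 + 945\right)}{-455 + 28398 \left(- \frac{1}{20033}\right)} = \frac{\frac{2}{9} \cdot 105 \cdot 944}{-455 - \frac{28398}{20033}} = \frac{66080}{3 \left(- \frac{9143413}{20033}\right)} = \frac{66080}{3} \left(- \frac{20033}{9143413}\right) = - \frac{1323780640}{27430239}$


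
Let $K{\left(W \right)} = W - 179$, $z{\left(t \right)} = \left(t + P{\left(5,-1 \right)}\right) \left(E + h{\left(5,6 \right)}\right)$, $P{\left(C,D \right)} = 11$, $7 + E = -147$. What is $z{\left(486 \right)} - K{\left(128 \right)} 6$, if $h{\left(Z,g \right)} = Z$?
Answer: $-73747$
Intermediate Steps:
$E = -154$ ($E = -7 - 147 = -154$)
$z{\left(t \right)} = -1639 - 149 t$ ($z{\left(t \right)} = \left(t + 11\right) \left(-154 + 5\right) = \left(11 + t\right) \left(-149\right) = -1639 - 149 t$)
$K{\left(W \right)} = -179 + W$
$z{\left(486 \right)} - K{\left(128 \right)} 6 = \left(-1639 - 72414\right) - \left(-179 + 128\right) 6 = \left(-1639 - 72414\right) - \left(-51\right) 6 = -74053 - -306 = -74053 + 306 = -73747$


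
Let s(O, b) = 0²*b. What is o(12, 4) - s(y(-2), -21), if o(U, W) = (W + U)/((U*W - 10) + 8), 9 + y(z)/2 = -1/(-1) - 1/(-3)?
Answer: 8/23 ≈ 0.34783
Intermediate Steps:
y(z) = -46/3 (y(z) = -18 + 2*(-1/(-1) - 1/(-3)) = -18 + 2*(-1*(-1) - 1*(-⅓)) = -18 + 2*(1 + ⅓) = -18 + 2*(4/3) = -18 + 8/3 = -46/3)
s(O, b) = 0 (s(O, b) = 0*b = 0)
o(U, W) = (U + W)/(-2 + U*W) (o(U, W) = (U + W)/((-10 + U*W) + 8) = (U + W)/(-2 + U*W))
o(12, 4) - s(y(-2), -21) = (12 + 4)/(-2 + 12*4) - 1*0 = 16/(-2 + 48) + 0 = 16/46 + 0 = (1/46)*16 + 0 = 8/23 + 0 = 8/23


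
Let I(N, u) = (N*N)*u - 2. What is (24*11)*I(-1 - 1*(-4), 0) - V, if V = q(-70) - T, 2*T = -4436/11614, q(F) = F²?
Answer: -31521505/5807 ≈ -5428.2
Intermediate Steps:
T = -1109/5807 (T = (-4436/11614)/2 = (-4436*1/11614)/2 = (½)*(-2218/5807) = -1109/5807 ≈ -0.19098)
I(N, u) = -2 + u*N² (I(N, u) = N²*u - 2 = u*N² - 2 = -2 + u*N²)
V = 28455409/5807 (V = (-70)² - 1*(-1109/5807) = 4900 + 1109/5807 = 28455409/5807 ≈ 4900.2)
(24*11)*I(-1 - 1*(-4), 0) - V = (24*11)*(-2 + 0*(-1 - 1*(-4))²) - 1*28455409/5807 = 264*(-2 + 0*(-1 + 4)²) - 28455409/5807 = 264*(-2 + 0*3²) - 28455409/5807 = 264*(-2 + 0*9) - 28455409/5807 = 264*(-2 + 0) - 28455409/5807 = 264*(-2) - 28455409/5807 = -528 - 28455409/5807 = -31521505/5807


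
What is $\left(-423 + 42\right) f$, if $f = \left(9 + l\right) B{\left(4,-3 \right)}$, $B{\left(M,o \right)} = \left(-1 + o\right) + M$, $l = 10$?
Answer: $0$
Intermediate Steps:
$B{\left(M,o \right)} = -1 + M + o$
$f = 0$ ($f = \left(9 + 10\right) \left(-1 + 4 - 3\right) = 19 \cdot 0 = 0$)
$\left(-423 + 42\right) f = \left(-423 + 42\right) 0 = \left(-381\right) 0 = 0$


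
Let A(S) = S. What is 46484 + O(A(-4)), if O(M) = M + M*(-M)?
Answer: 46464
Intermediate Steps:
O(M) = M - M²
46484 + O(A(-4)) = 46484 - 4*(1 - 1*(-4)) = 46484 - 4*(1 + 4) = 46484 - 4*5 = 46484 - 20 = 46464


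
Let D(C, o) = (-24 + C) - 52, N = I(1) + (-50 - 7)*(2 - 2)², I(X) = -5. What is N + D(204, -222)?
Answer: 123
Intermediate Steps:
N = -5 (N = -5 + (-50 - 7)*(2 - 2)² = -5 - 57*0² = -5 - 57*0 = -5 + 0 = -5)
D(C, o) = -76 + C
N + D(204, -222) = -5 + (-76 + 204) = -5 + 128 = 123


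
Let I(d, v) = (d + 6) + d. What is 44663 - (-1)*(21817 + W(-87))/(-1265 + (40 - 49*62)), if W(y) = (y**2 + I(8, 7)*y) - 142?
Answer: 63457013/1421 ≈ 44657.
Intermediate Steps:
I(d, v) = 6 + 2*d (I(d, v) = (6 + d) + d = 6 + 2*d)
W(y) = -142 + y**2 + 22*y (W(y) = (y**2 + (6 + 2*8)*y) - 142 = (y**2 + (6 + 16)*y) - 142 = (y**2 + 22*y) - 142 = -142 + y**2 + 22*y)
44663 - (-1)*(21817 + W(-87))/(-1265 + (40 - 49*62)) = 44663 - (-1)*(21817 + (-142 + (-87)**2 + 22*(-87)))/(-1265 + (40 - 49*62)) = 44663 - (-1)*(21817 + (-142 + 7569 - 1914))/(-1265 + (40 - 3038)) = 44663 - (-1)*(21817 + 5513)/(-1265 - 2998) = 44663 - (-1)*27330/(-4263) = 44663 - (-1)*27330*(-1/4263) = 44663 - (-1)*(-9110)/1421 = 44663 - 1*9110/1421 = 44663 - 9110/1421 = 63457013/1421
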